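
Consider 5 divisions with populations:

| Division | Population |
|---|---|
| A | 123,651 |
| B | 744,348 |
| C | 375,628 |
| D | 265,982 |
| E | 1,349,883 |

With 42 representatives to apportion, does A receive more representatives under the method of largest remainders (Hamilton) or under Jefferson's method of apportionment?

Hamilton

Hamilton: A 2, B 11, C 5, D 4, E 20.
Jefferson: A 1, B 11, C 5, D 4, E 21.
A gets 2 under Hamilton and 1 under Jefferson.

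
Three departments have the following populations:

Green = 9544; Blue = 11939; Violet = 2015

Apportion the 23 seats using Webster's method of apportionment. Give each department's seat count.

Standard divisor 23498/23 ≈ 1021.652; standard quotas: Green 9.342, Blue 11.686, Violet 1.972.
Rounding to the nearest integer gives Green 9, Blue 12, Violet 2 — total 23, matching the house size, so no adjustment is needed.

Green: 9, Blue: 12, Violet: 2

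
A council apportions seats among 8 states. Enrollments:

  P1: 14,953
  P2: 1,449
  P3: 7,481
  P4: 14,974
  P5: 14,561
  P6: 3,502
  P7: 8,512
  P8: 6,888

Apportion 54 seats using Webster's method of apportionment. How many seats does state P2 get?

Standard divisor 72320/54 ≈ 1339.259; standard quotas: P1 11.165, P2 1.082, P3 5.586, P4 11.181, P5 10.872, P6 2.615, P7 6.356, P8 5.143.
Rounding to the nearest integer gives P1 11, P2 1, P3 6, P4 11, P5 11, P6 3, P7 6, P8 5 — total 54, matching the house size, so no adjustment is needed.
P2 receives 1.

1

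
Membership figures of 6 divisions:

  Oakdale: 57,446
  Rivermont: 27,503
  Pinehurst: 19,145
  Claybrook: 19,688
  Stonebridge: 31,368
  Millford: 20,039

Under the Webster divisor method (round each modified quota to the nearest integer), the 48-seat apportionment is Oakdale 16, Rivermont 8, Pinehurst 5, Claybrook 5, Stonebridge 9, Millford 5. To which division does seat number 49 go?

Priority for the next seat is population ÷ (current seats + 0.5).
Priorities: Oakdale 3481.576, Rivermont 3235.647, Pinehurst 3480.909, Claybrook 3579.636, Stonebridge 3301.895, Millford 3643.455.
Highest priority: Millford.

Millford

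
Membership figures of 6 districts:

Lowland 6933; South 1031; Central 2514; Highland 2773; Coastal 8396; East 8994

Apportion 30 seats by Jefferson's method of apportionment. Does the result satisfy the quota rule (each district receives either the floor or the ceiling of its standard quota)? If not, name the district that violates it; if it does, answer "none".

none

Standard quotas: Lowland 6.788, South 1.009, Central 2.461, Highland 2.715, Coastal 8.220, East 8.806.
Jefferson allocation: Lowland 7, South 1, Central 2, Highland 2, Coastal 9, East 9.
Every allocation lies between the lower and upper quota.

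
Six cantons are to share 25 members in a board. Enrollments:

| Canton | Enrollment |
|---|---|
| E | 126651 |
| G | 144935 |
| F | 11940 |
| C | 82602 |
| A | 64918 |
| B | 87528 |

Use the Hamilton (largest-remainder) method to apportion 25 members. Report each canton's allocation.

E=6; G=7; F=1; C=4; A=3; B=4

Standard divisor: 518574 ÷ 25 ≈ 20742.96.
Standard quotas: E 6.1057, G 6.9872, F 0.5756, C 3.9822, A 3.1296, B 4.2196.
Lower quotas: E 6, G 6, F 0, C 3, A 3, B 4 (sum 22, leaving 3 seats).
Remainders in descending order: G 0.9872, C 0.9822, F 0.5756, B 0.2196, A 0.1296, E 0.1057.
The surplus seats go to G, C, F.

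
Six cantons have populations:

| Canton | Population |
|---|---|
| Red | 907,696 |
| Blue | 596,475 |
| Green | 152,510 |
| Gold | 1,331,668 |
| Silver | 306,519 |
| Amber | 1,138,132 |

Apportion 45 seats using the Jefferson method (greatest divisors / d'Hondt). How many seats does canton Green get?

Standard divisor 4433000/45 ≈ 98511.111; standard quotas: Red 9.214, Blue 6.055, Green 1.548, Gold 13.518, Silver 3.112, Amber 11.553.
Rounding down gives 9, 6, 1, 13, 3, 11 = 43 seats, so the divisor must be adjusted.
With modified divisor 92800: modified quotas Red 9.781, Blue 6.428, Green 1.643, Gold 14.350, Silver 3.303, Amber 12.264.
Rounding down: Red 9, Blue 6, Green 1, Gold 14, Silver 3, Amber 12 (total 45).
Green receives 1.

1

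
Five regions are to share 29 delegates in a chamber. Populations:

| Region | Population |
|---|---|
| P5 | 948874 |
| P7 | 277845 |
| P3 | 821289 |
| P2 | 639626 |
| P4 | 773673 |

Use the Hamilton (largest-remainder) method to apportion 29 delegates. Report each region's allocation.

Standard divisor: 3461307 ÷ 29 ≈ 119355.414.
Standard quotas: P5 7.9500, P7 2.3279, P3 6.8810, P2 5.3590, P4 6.4821.
Lower quotas: P5 7, P7 2, P3 6, P2 5, P4 6 (sum 26, leaving 3 seats).
Remainders in descending order: P5 0.9500, P3 0.8810, P4 0.4821, P2 0.3590, P7 0.3279.
Largest remainders: P5, P3, P4 receive the extra seats.

P5=8; P7=2; P3=7; P2=5; P4=7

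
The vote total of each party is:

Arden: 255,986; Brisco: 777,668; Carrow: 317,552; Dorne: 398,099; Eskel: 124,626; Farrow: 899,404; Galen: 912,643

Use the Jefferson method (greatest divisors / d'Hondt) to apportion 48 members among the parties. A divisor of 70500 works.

With modified divisor 70500: modified quotas Arden 3.631, Brisco 11.031, Carrow 4.504, Dorne 5.647, Eskel 1.768, Farrow 12.758, Galen 12.945.
Rounding down: Arden 3, Brisco 11, Carrow 4, Dorne 5, Eskel 1, Farrow 12, Galen 12 (total 48).

Arden: 3, Brisco: 11, Carrow: 4, Dorne: 5, Eskel: 1, Farrow: 12, Galen: 12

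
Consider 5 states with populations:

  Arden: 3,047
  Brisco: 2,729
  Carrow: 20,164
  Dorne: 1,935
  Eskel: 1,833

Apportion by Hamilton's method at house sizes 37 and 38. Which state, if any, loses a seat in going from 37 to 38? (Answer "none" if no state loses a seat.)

At 37 seats: Arden 4, Brisco 3, Carrow 25, Dorne 3, Eskel 2.
At 38 seats: Arden 4, Brisco 4, Carrow 26, Dorne 2, Eskel 2.
Dorne drops from 3 to 2.

Dorne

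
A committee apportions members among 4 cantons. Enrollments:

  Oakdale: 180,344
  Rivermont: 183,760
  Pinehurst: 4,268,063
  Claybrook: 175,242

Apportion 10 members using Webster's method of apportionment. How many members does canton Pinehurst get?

Standard divisor 4807409/10 ≈ 480740.9; standard quotas: Oakdale 0.375, Rivermont 0.382, Pinehurst 8.878, Claybrook 0.365.
Rounding to the nearest integer gives 0, 0, 9, 0 = 9 seats, so the divisor must be adjusted.
With modified divisor 427900: modified quotas Oakdale 0.421, Rivermont 0.429, Pinehurst 9.974, Claybrook 0.410.
Rounding to the nearest integer: Oakdale 0, Rivermont 0, Pinehurst 10, Claybrook 0 (total 10).
Pinehurst receives 10.

10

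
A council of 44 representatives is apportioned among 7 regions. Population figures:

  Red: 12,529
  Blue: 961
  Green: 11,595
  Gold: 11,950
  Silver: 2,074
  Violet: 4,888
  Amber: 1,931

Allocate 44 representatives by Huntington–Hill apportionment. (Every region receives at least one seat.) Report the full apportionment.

Red 12; Blue 1; Green 11; Gold 11; Silver 2; Violet 5; Amber 2

With divisor 1065: modified quotas Red 11.764, Blue 0.902, Green 10.887, Gold 11.221, Silver 1.947, Violet 4.590, Amber 1.813.
Geometric-mean thresholds: Red √(11·12)=11.489, Blue (min 1), Green √(10·11)=10.488, Gold √(11·12)=11.489, Silver √(1·2)=1.414, Violet √(4·5)=4.472, Amber √(1·2)=1.414.
Each quota rounded against its threshold gives Red 12, Blue 1, Green 11, Gold 11, Silver 2, Violet 5, Amber 2 (total 44).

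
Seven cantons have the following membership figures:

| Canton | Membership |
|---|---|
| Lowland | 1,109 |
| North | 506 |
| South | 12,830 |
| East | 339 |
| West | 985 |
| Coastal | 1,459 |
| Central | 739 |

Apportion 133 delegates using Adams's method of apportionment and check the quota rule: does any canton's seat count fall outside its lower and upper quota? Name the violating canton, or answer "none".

Standard quotas: Lowland 8.209, North 3.746, South 94.974, East 2.509, West 7.291, Coastal 10.800, Central 5.470.
Adams allocation: Lowland 8, North 4, South 93, East 3, West 8, Coastal 11, Central 6.
South has quota 94.974 (lower 94, upper 95) but receives 93 — outside the quota interval.

South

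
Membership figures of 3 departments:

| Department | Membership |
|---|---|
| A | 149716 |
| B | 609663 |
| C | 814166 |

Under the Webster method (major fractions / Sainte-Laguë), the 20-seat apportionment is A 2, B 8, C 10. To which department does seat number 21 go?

C

Priority for the next seat is population ÷ (current seats + 0.5).
Priorities: A 59886.400, B 71725.059, C 77539.619.
Highest priority: C.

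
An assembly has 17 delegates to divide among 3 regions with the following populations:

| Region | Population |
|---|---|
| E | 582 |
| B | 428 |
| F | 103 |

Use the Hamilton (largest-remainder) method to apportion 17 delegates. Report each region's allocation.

E 9, B 6, F 2

Standard divisor: 1113 ÷ 17 ≈ 65.471.
Standard quotas: E 8.889, B 6.537, F 1.573.
Lower quotas: E 8, B 6, F 1 (sum 15, leaving 2 seats).
Remainders in descending order: E 0.889, F 0.573, B 0.537.
Largest remainders: E, F receive the extra seats.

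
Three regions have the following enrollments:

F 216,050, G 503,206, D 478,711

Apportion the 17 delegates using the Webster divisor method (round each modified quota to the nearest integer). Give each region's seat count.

Standard divisor 1197967/17 ≈ 70468.647; standard quotas: F 3.066, G 7.141, D 6.793.
Rounding to the nearest integer gives F 3, G 7, D 7 — total 17, matching the house size, so no adjustment is needed.

F=3, G=7, D=7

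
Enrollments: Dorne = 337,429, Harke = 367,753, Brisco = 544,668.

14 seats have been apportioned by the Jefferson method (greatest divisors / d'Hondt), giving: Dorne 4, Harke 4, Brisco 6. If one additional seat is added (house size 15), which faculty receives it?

Priority for the next seat is population ÷ (current seats + 1).
Priorities: Dorne 67485.800, Harke 73550.600, Brisco 77809.714.
Highest priority: Brisco.

Brisco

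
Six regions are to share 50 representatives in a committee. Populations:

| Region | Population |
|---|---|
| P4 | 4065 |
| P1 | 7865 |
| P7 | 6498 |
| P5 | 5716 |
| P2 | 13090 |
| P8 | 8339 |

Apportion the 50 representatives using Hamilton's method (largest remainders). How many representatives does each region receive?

P4: 5; P1: 9; P7: 7; P5: 6; P2: 14; P8: 9

Standard divisor: 45573 ÷ 50 ≈ 911.46.
Standard quotas: P4 4.4599, P1 8.6290, P7 7.1292, P5 6.2713, P2 14.3616, P8 9.1491.
Lower quotas: P4 4, P1 8, P7 7, P5 6, P2 14, P8 9 (sum 48, leaving 2 seats).
Remainders in descending order: P1 0.6290, P4 0.4599, P2 0.3616, P5 0.2713, P8 0.1491, P7 0.1292.
The surplus seats go to P1, P4.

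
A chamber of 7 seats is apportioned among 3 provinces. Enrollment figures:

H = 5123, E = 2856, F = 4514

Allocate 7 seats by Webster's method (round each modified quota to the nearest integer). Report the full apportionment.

Standard divisor 12493/7 ≈ 1784.714; standard quotas: H 2.870, E 1.600, F 2.529.
Rounding to the nearest integer gives 3, 2, 3 = 8 seats, so the divisor must be adjusted.
With modified divisor 1850: modified quotas H 2.769, E 1.544, F 2.440.
Rounding to the nearest integer: H 3, E 2, F 2 (total 7).

H: 3; E: 2; F: 2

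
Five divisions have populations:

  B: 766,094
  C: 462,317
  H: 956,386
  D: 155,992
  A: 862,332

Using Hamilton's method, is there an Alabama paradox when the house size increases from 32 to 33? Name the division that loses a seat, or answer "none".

none

At 32 seats: B 8, C 5, H 9, D 1, A 9.
At 33 seats: B 8, C 5, H 10, D 1, A 9.
No division's allocation decreased.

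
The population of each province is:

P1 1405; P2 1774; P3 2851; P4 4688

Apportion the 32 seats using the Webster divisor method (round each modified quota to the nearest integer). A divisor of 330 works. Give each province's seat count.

With modified divisor 330: modified quotas P1 4.258, P2 5.376, P3 8.639, P4 14.206.
Rounding to the nearest integer: P1 4, P2 5, P3 9, P4 14 (total 32).

P1 4, P2 5, P3 9, P4 14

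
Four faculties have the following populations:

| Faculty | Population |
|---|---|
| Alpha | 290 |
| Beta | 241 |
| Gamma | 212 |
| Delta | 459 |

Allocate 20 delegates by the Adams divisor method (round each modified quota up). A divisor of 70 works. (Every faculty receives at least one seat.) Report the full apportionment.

With modified divisor 70: modified quotas Alpha 4.143, Beta 3.443, Gamma 3.029, Delta 6.557.
Rounding up: Alpha 5, Beta 4, Gamma 4, Delta 7 (total 20).

Alpha: 5, Beta: 4, Gamma: 4, Delta: 7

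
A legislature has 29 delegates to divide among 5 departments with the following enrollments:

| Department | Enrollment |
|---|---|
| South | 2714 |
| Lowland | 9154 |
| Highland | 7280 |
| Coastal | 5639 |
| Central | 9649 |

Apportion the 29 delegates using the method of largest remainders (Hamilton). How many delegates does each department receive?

Total 34436; standard divisor 34436/29 ≈ 1187.448.
Standard quotas: South 2.2856, Lowland 7.7090, Highland 6.1308, Coastal 4.7488, Central 8.1258.
Lower quotas: South 2, Lowland 7, Highland 6, Coastal 4, Central 8 (sum 27, leaving 2 seats).
Remainders in descending order: Coastal 0.7488, Lowland 0.7090, South 0.2856, Highland 0.1308, Central 0.1258.
Largest remainders: Coastal, Lowland receive the extra seats.

South 2, Lowland 8, Highland 6, Coastal 5, Central 8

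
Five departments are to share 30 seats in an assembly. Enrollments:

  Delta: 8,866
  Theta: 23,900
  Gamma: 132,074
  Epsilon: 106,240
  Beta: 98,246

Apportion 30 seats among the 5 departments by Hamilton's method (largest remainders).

Total 369326; standard divisor 369326/30 ≈ 12310.867.
Standard quotas: Delta 0.7202, Theta 1.9414, Gamma 10.7282, Epsilon 8.6298, Beta 7.9804.
Lower quotas: Delta 0, Theta 1, Gamma 10, Epsilon 8, Beta 7 (sum 26, leaving 4 seats).
Remainders in descending order: Beta 0.9804, Theta 0.9414, Gamma 0.7282, Delta 0.7202, Epsilon 0.6298.
Largest remainders: Beta, Theta, Gamma, Delta receive the extra seats.

Delta 1, Theta 2, Gamma 11, Epsilon 8, Beta 8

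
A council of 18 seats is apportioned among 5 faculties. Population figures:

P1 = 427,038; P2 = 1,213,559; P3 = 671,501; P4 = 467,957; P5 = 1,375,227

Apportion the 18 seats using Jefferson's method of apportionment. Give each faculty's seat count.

Standard divisor 4155282/18 ≈ 230849; standard quotas: P1 1.850, P2 5.257, P3 2.909, P4 2.027, P5 5.957.
Rounding down gives 1, 5, 2, 2, 5 = 15 seats, so the divisor must be adjusted.
With modified divisor 207900: modified quotas P1 2.054, P2 5.837, P3 3.230, P4 2.251, P5 6.615.
Rounding down: P1 2, P2 5, P3 3, P4 2, P5 6 (total 18).

P1 2, P2 5, P3 3, P4 2, P5 6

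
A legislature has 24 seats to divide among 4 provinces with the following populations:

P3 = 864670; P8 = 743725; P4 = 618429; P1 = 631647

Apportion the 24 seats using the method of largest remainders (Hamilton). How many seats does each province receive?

Total 2858471; standard divisor 2858471/24 ≈ 119102.958.
Standard quotas: P3 7.2599, P8 6.2444, P4 5.1924, P1 5.3034.
Lower quotas: P3 7, P8 6, P4 5, P1 5 (sum 23, leaving 1 seat).
Remainders in descending order: P1 0.3034, P3 0.2599, P8 0.2444, P4 0.1924.
The surplus seat goes to P1.

P3: 7, P8: 6, P4: 5, P1: 6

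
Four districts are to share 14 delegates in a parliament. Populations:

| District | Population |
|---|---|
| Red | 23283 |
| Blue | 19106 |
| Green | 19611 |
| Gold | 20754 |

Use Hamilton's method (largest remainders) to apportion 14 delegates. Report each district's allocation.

Standard divisor: 82754 ÷ 14 = 5911.
Standard quotas: Red 3.9389, Blue 3.2323, Green 3.3177, Gold 3.5111.
Lower quotas: Red 3, Blue 3, Green 3, Gold 3 (sum 12, leaving 2 seats).
Remainders in descending order: Red 0.9389, Gold 0.5111, Green 0.3177, Blue 0.2323.
Largest remainders: Red, Gold receive the extra seats.

Red: 4, Blue: 3, Green: 3, Gold: 4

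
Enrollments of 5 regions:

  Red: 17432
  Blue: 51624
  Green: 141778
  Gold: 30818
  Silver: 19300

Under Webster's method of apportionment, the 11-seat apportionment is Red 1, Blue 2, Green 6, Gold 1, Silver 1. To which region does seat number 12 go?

Priority for the next seat is population ÷ (current seats + 0.5).
Priorities: Red 11621.333, Blue 20649.600, Green 21812.000, Gold 20545.333, Silver 12866.667.
Highest priority: Green.

Green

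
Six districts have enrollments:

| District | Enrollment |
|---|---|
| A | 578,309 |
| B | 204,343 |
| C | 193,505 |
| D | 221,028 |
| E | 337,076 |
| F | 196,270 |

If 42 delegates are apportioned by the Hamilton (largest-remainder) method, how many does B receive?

Total 1730531; standard divisor 1730531/42 ≈ 41203.119.
Standard quotas: A 14.0356, B 4.9594, C 4.6964, D 5.3644, E 8.1808, F 4.7635.
Lower quotas: A 14, B 4, C 4, D 5, E 8, F 4 (sum 39, leaving 3 seats).
Remainders in descending order: B 0.9594, F 0.7635, C 0.6964, D 0.3644, E 0.1808, A 0.0356.
Largest remainders: B, F, C receive the extra seats.
B receives 5.

5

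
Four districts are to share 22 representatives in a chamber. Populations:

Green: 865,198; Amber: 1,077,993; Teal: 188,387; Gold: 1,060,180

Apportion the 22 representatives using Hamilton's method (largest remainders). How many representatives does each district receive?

Green 6, Amber 8, Teal 1, Gold 7

The standard divisor is 3191758/22 ≈ 145079.909.
Standard quotas: Green 5.9636, Amber 7.4303, Teal 1.2985, Gold 7.3076.
Lower quotas: Green 5, Amber 7, Teal 1, Gold 7 (sum 20, leaving 2 seats).
Remainders in descending order: Green 0.9636, Amber 0.4303, Gold 0.3076, Teal 0.2985.
Largest remainders: Green, Amber receive the extra seats.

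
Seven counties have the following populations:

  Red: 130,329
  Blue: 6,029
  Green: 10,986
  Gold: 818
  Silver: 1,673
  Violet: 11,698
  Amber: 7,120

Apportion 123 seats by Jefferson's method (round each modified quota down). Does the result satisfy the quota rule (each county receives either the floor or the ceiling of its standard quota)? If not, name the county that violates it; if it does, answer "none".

Red

Standard quotas: Red 95.050, Blue 4.397, Green 8.012, Gold 0.597, Silver 1.220, Violet 8.531, Amber 5.193.
Jefferson allocation: Red 97, Blue 4, Green 8, Gold 0, Silver 1, Violet 8, Amber 5.
Red has quota 95.050 (lower 95, upper 96) but receives 97 — outside the quota interval.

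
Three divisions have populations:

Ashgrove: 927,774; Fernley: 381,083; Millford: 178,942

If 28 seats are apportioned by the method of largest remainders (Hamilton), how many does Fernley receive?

7

Total 1487799; standard divisor 1487799/28 ≈ 53135.679.
Standard quotas: Ashgrove 17.4605, Fernley 7.1719, Millford 3.3676.
Lower quotas: Ashgrove 17, Fernley 7, Millford 3 (sum 27, leaving 1 seat).
Remainders in descending order: Ashgrove 0.4605, Millford 0.3676, Fernley 0.1719.
Largest remainder: Ashgrove receives the extra seat.
Fernley receives 7.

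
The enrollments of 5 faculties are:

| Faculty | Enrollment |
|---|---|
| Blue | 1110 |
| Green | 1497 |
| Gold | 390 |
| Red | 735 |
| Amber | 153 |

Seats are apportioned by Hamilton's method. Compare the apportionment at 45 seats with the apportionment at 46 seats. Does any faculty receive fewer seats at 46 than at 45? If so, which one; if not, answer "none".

At 45 seats: Blue 13, Green 17, Gold 5, Red 8, Amber 2.
At 46 seats: Blue 13, Green 18, Gold 4, Red 9, Amber 2.
Gold drops from 5 to 4.

Gold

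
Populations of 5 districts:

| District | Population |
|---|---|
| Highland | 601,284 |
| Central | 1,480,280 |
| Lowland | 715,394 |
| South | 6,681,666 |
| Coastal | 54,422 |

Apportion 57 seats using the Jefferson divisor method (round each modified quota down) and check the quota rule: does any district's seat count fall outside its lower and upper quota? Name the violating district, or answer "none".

Standard quotas: Highland 3.595, Central 8.851, Lowland 4.277, South 39.951, Coastal 0.325.
Jefferson allocation: Highland 3, Central 9, Lowland 4, South 41, Coastal 0.
South has quota 39.951 (lower 39, upper 40) but receives 41 — outside the quota interval.

South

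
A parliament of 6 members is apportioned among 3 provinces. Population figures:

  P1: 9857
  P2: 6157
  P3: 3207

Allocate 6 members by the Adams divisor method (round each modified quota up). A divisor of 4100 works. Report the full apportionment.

P1: 3; P2: 2; P3: 1

With modified divisor 4100: modified quotas P1 2.404, P2 1.502, P3 0.782.
Rounding up: P1 3, P2 2, P3 1 (total 6).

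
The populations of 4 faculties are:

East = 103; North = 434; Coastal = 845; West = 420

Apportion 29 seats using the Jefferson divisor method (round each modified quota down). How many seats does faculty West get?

7

Standard divisor 1802/29 ≈ 62.138; standard quotas: East 1.658, North 6.984, Coastal 13.599, West 6.759.
Rounding down gives 1, 6, 13, 6 = 26 seats, so the divisor must be adjusted.
With modified divisor 58: modified quotas East 1.776, North 7.483, Coastal 14.569, West 7.241.
Rounding down: East 1, North 7, Coastal 14, West 7 (total 29).
West receives 7.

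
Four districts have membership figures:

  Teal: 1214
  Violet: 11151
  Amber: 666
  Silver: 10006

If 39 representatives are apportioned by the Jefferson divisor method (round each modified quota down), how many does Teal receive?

Standard divisor 23037/39 ≈ 590.692; standard quotas: Teal 2.055, Violet 18.878, Amber 1.127, Silver 16.939.
Rounding down gives 2, 18, 1, 16 = 37 seats, so the divisor must be adjusted.
With modified divisor 570: modified quotas Teal 2.130, Violet 19.563, Amber 1.168, Silver 17.554.
Rounding down: Teal 2, Violet 19, Amber 1, Silver 17 (total 39).
Teal receives 2.

2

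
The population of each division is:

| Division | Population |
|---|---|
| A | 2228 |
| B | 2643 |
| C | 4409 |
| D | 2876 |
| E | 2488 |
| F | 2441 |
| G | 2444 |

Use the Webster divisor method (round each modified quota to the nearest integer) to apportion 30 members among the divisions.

Standard divisor 19529/30 ≈ 650.967; standard quotas: A 3.423, B 4.060, C 6.773, D 4.418, E 3.822, F 3.750, G 3.754.
Rounding to the nearest integer gives A 3, B 4, C 7, D 4, E 4, F 4, G 4 — total 30, matching the house size, so no adjustment is needed.

A=3, B=4, C=7, D=4, E=4, F=4, G=4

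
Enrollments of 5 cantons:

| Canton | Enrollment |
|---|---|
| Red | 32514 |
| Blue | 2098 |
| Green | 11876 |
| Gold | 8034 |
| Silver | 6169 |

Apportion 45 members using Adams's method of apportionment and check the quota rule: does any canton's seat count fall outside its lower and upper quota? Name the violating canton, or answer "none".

Red

Standard quotas: Red 24.108, Blue 1.556, Green 8.806, Gold 5.957, Silver 4.574.
Adams allocation: Red 23, Blue 2, Green 9, Gold 6, Silver 5.
Red has quota 24.108 (lower 24, upper 25) but receives 23 — outside the quota interval.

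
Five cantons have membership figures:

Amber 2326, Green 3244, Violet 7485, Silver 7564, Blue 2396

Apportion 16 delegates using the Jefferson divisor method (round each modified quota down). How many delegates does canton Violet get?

Standard divisor 23015/16 ≈ 1438.438; standard quotas: Amber 1.617, Green 2.255, Violet 5.204, Silver 5.258, Blue 1.666.
Rounding down gives 1, 2, 5, 5, 1 = 14 seats, so the divisor must be adjusted.
With modified divisor 1220: modified quotas Amber 1.907, Green 2.659, Violet 6.135, Silver 6.200, Blue 1.964.
Rounding down: Amber 1, Green 2, Violet 6, Silver 6, Blue 1 (total 16).
Violet receives 6.

6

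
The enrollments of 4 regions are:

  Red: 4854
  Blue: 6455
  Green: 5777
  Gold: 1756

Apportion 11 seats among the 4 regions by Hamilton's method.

Total 18842; standard divisor 18842/11 ≈ 1712.909.
Standard quotas: Red 2.8338, Blue 3.7684, Green 3.3726, Gold 1.0252.
Lower quotas: Red 2, Blue 3, Green 3, Gold 1 (sum 9, leaving 2 seats).
Remainders in descending order: Red 0.8338, Blue 0.7684, Green 0.3726, Gold 0.0252.
Largest remainders: Red, Blue receive the extra seats.

Red 3, Blue 4, Green 3, Gold 1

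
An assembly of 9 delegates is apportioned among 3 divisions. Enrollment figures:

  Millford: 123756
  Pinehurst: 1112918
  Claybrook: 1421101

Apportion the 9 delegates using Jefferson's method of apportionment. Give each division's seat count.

Millford 0, Pinehurst 4, Claybrook 5

Standard divisor 2657775/9 ≈ 295308.333; standard quotas: Millford 0.419, Pinehurst 3.769, Claybrook 4.812.
Rounding down gives 0, 3, 4 = 7 seats, so the divisor must be adjusted.
With modified divisor 257500: modified quotas Millford 0.481, Pinehurst 4.322, Claybrook 5.519.
Rounding down: Millford 0, Pinehurst 4, Claybrook 5 (total 9).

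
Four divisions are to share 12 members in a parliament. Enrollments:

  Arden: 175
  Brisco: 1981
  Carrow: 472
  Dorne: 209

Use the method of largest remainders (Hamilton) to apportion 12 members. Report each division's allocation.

Standard divisor: 2837 ÷ 12 ≈ 236.417.
Standard quotas: Arden 0.740, Brisco 8.379, Carrow 1.996, Dorne 0.884.
Lower quotas: Arden 0, Brisco 8, Carrow 1, Dorne 0 (sum 9, leaving 3 seats).
Remainders in descending order: Carrow 0.996, Dorne 0.884, Arden 0.740, Brisco 0.379.
Largest remainders: Carrow, Dorne, Arden receive the extra seats.

Arden=1, Brisco=8, Carrow=2, Dorne=1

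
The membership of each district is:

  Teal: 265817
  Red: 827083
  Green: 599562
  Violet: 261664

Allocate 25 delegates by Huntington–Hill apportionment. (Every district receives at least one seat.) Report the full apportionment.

Teal=3, Red=11, Green=8, Violet=3

With divisor 77797: modified quotas Teal 3.417, Red 10.631, Green 7.707, Violet 3.363.
Geometric-mean thresholds: Teal √(3·4)=3.464, Red √(10·11)=10.488, Green √(7·8)=7.483, Violet √(3·4)=3.464.
Each quota rounded against its threshold gives Teal 3, Red 11, Green 8, Violet 3 (total 25).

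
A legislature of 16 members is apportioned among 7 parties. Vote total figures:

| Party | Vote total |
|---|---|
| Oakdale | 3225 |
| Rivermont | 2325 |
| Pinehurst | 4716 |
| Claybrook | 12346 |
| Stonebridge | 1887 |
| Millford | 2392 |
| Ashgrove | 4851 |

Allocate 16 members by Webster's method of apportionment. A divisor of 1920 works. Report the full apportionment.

With modified divisor 1920: modified quotas Oakdale 1.680, Rivermont 1.211, Pinehurst 2.456, Claybrook 6.430, Stonebridge 0.983, Millford 1.246, Ashgrove 2.527.
Rounding to the nearest integer: Oakdale 2, Rivermont 1, Pinehurst 2, Claybrook 6, Stonebridge 1, Millford 1, Ashgrove 3 (total 16).

Oakdale 2; Rivermont 1; Pinehurst 2; Claybrook 6; Stonebridge 1; Millford 1; Ashgrove 3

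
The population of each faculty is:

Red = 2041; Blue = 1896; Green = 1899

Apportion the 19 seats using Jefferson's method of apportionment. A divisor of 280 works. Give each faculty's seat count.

With modified divisor 280: modified quotas Red 7.289, Blue 6.771, Green 6.782.
Rounding down: Red 7, Blue 6, Green 6 (total 19).

Red 7; Blue 6; Green 6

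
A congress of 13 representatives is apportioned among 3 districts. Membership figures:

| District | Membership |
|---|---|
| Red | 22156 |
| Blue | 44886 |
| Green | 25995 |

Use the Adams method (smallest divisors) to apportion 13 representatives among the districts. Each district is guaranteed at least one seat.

Standard divisor 93037/13 ≈ 7156.692; standard quotas: Red 3.096, Blue 6.272, Green 3.632.
Rounding up gives 4, 7, 4 = 15 seats, so the divisor must be adjusted.
With modified divisor 8100: modified quotas Red 2.735, Blue 5.541, Green 3.209.
Rounding up: Red 3, Blue 6, Green 4 (total 13).

Red=3, Blue=6, Green=4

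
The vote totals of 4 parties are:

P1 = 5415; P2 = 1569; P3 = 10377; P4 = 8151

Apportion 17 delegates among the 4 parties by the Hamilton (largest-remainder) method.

Standard divisor: 25512 ÷ 17 ≈ 1500.706.
Standard quotas: P1 3.6083, P2 1.0455, P3 6.9147, P4 5.4314.
Lower quotas: P1 3, P2 1, P3 6, P4 5 (sum 15, leaving 2 seats).
Remainders in descending order: P3 0.9147, P1 0.6083, P4 0.4314, P2 0.0455.
The surplus seats go to P3, P1.

P1=4, P2=1, P3=7, P4=5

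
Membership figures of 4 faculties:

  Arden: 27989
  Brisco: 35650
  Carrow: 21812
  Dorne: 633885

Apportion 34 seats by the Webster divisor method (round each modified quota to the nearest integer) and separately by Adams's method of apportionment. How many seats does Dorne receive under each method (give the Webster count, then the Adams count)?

30 and 29

Webster: Arden 1, Brisco 2, Carrow 1, Dorne 30.
Adams: Arden 2, Brisco 2, Carrow 1, Dorne 29.
Dorne gets 30 under Webster and 29 under Adams.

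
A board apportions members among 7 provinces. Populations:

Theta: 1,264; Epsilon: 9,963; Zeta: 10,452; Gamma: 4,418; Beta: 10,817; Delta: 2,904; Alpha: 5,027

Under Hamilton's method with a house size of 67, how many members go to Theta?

2

Standard divisor: 44845 ÷ 67 ≈ 669.328.
Standard quotas: Theta 1.8885, Epsilon 14.8851, Zeta 15.6157, Gamma 6.6006, Beta 16.1610, Delta 4.3387, Alpha 7.5105.
Lower quotas: Theta 1, Epsilon 14, Zeta 15, Gamma 6, Beta 16, Delta 4, Alpha 7 (sum 63, leaving 4 seats).
Remainders in descending order: Theta 0.8885, Epsilon 0.8851, Zeta 0.6157, Gamma 0.6006, Alpha 0.5105, Delta 0.3387, Beta 0.1610.
The surplus seats go to Theta, Epsilon, Zeta, Gamma.
Theta receives 2.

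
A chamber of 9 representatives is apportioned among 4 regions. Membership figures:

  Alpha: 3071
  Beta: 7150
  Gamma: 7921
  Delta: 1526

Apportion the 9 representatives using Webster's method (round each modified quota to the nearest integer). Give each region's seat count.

Standard divisor 19668/9 ≈ 2185.333; standard quotas: Alpha 1.405, Beta 3.272, Gamma 3.625, Delta 0.698.
Rounding to the nearest integer gives Alpha 1, Beta 3, Gamma 4, Delta 1 — total 9, matching the house size, so no adjustment is needed.

Alpha: 1, Beta: 3, Gamma: 4, Delta: 1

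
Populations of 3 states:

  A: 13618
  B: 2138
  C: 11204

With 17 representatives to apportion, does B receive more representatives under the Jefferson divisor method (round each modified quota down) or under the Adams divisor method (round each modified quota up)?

Jefferson: A 9, B 1, C 7.
Adams: A 8, B 2, C 7.
B gets 1 under Jefferson and 2 under Adams.

Adams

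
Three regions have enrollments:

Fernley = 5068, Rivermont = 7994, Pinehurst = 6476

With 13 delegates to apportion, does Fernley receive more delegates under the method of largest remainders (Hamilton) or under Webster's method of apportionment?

Hamilton

Hamilton: Fernley 4, Rivermont 5, Pinehurst 4.
Webster: Fernley 3, Rivermont 6, Pinehurst 4.
Fernley gets 4 under Hamilton and 3 under Webster.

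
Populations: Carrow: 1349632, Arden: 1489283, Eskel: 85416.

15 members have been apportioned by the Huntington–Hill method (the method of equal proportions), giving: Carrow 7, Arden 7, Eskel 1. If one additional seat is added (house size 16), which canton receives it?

Priority for the next seat is population ÷ (√(s·(s+1))).
Priorities: Carrow 180352.162, Arden 199013.812, Eskel 60398.233.
Highest priority: Arden.

Arden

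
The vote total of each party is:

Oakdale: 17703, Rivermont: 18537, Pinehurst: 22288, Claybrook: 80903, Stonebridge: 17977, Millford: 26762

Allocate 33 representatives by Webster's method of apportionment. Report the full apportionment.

Standard divisor 184170/33 ≈ 5580.909; standard quotas: Oakdale 3.172, Rivermont 3.322, Pinehurst 3.994, Claybrook 14.496, Stonebridge 3.221, Millford 4.795.
Rounding to the nearest integer gives 3, 3, 4, 14, 3, 5 = 32 seats, so the divisor must be adjusted.
With modified divisor 5400: modified quotas Oakdale 3.278, Rivermont 3.433, Pinehurst 4.127, Claybrook 14.982, Stonebridge 3.329, Millford 4.956.
Rounding to the nearest integer: Oakdale 3, Rivermont 3, Pinehurst 4, Claybrook 15, Stonebridge 3, Millford 5 (total 33).

Oakdale 3, Rivermont 3, Pinehurst 4, Claybrook 15, Stonebridge 3, Millford 5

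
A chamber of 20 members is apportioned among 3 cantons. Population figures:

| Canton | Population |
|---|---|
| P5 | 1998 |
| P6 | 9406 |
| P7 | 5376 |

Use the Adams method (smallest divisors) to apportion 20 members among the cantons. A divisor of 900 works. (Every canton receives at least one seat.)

With modified divisor 900: modified quotas P5 2.220, P6 10.451, P7 5.973.
Rounding up: P5 3, P6 11, P7 6 (total 20).

P5: 3, P6: 11, P7: 6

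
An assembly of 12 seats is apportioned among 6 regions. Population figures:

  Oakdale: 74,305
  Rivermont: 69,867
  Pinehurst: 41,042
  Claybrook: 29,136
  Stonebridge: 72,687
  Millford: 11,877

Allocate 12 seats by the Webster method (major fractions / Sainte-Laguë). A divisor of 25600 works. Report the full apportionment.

Oakdale 3, Rivermont 3, Pinehurst 2, Claybrook 1, Stonebridge 3, Millford 0

With modified divisor 25600: modified quotas Oakdale 2.903, Rivermont 2.729, Pinehurst 1.603, Claybrook 1.138, Stonebridge 2.839, Millford 0.464.
Rounding to the nearest integer: Oakdale 3, Rivermont 3, Pinehurst 2, Claybrook 1, Stonebridge 3, Millford 0 (total 12).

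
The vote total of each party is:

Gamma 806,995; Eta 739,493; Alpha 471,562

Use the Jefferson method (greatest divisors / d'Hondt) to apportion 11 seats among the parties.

Standard divisor 2018050/11 ≈ 183459.091; standard quotas: Gamma 4.399, Eta 4.031, Alpha 2.570.
Rounding down gives 4, 4, 2 = 10 seats, so the divisor must be adjusted.
With modified divisor 159300: modified quotas Gamma 5.066, Eta 4.642, Alpha 2.960.
Rounding down: Gamma 5, Eta 4, Alpha 2 (total 11).

Gamma: 5, Eta: 4, Alpha: 2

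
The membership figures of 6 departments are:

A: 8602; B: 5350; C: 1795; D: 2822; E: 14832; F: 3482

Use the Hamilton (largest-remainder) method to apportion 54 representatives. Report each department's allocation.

A 12, B 8, C 3, D 4, E 22, F 5

Total 36883; standard divisor 36883/54 ≈ 683.019.
Standard quotas: A 12.5941, B 7.8329, C 2.6280, D 4.1317, E 21.7154, F 5.0980.
Lower quotas: A 12, B 7, C 2, D 4, E 21, F 5 (sum 51, leaving 3 seats).
Remainders in descending order: B 0.8329, E 0.7154, C 0.6280, A 0.5941, D 0.1317, F 0.0980.
The surplus seats go to B, E, C.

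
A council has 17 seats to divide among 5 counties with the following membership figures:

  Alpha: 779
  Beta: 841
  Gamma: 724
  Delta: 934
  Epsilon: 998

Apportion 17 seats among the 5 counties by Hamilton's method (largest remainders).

The standard divisor is 4276/17 ≈ 251.529.
Standard quotas: Alpha 3.097, Beta 3.344, Gamma 2.878, Delta 3.713, Epsilon 3.968.
Lower quotas: Alpha 3, Beta 3, Gamma 2, Delta 3, Epsilon 3 (sum 14, leaving 3 seats).
Remainders in descending order: Epsilon 0.968, Gamma 0.878, Delta 0.713, Beta 0.344, Alpha 0.097.
The surplus seats go to Epsilon, Gamma, Delta.

Alpha 3, Beta 3, Gamma 3, Delta 4, Epsilon 4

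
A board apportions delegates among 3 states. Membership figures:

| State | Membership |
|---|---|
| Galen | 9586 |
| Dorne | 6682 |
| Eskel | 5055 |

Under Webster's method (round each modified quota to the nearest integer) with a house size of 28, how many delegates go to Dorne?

Standard divisor 21323/28 ≈ 761.536; standard quotas: Galen 12.588, Dorne 8.774, Eskel 6.638.
Rounding to the nearest integer gives 13, 9, 7 = 29 seats, so the divisor must be adjusted.
With modified divisor 770: modified quotas Galen 12.449, Dorne 8.678, Eskel 6.565.
Rounding to the nearest integer: Galen 12, Dorne 9, Eskel 7 (total 28).
Dorne receives 9.

9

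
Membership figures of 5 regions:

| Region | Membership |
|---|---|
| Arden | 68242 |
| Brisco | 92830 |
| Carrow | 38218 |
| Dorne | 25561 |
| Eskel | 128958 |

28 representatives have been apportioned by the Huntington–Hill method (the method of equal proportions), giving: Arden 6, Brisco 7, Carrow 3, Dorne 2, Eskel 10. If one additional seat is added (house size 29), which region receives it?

Priority for the next seat is population ÷ (√(s·(s+1))).
Priorities: Arden 10529.969, Brisco 12404.931, Carrow 11032.586, Dorne 10435.235, Eskel 12295.663.
Highest priority: Brisco.

Brisco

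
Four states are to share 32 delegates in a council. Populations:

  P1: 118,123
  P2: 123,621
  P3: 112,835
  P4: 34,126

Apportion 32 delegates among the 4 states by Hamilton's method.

Total 388705; standard divisor 388705/32 ≈ 12147.031.
Standard quotas: P1 9.7244, P2 10.1771, P3 9.2891, P4 2.8094.
Lower quotas: P1 9, P2 10, P3 9, P4 2 (sum 30, leaving 2 seats).
Remainders in descending order: P4 0.8094, P1 0.7244, P3 0.2891, P2 0.1771.
Largest remainders: P4, P1 receive the extra seats.

P1: 10; P2: 10; P3: 9; P4: 3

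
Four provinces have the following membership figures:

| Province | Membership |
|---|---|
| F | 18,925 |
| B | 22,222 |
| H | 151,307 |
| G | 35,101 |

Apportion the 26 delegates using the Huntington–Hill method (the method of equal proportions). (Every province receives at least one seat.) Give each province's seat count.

F 2, B 3, H 17, G 4

With divisor 8861: modified quotas F 2.136, B 2.508, H 17.076, G 3.961.
Geometric-mean thresholds: F √(2·3)=2.449, B √(2·3)=2.449, H √(17·18)=17.493, G √(3·4)=3.464.
Each quota rounded against its threshold gives F 2, B 3, H 17, G 4 (total 26).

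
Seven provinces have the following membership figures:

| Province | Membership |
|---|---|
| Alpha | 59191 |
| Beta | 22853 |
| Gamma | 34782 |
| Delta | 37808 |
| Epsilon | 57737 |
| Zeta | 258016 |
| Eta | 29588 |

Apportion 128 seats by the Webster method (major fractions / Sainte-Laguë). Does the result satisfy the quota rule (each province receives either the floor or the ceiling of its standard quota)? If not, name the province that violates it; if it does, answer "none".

Zeta

Standard quotas: Alpha 15.154, Beta 5.851, Gamma 8.905, Delta 9.679, Epsilon 14.781, Zeta 66.055, Eta 7.575.
Webster allocation: Alpha 15, Beta 6, Gamma 9, Delta 10, Epsilon 15, Zeta 65, Eta 8.
Zeta has quota 66.055 (lower 66, upper 67) but receives 65 — outside the quota interval.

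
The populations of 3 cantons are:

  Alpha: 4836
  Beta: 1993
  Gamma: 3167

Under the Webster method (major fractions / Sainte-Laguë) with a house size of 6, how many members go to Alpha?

Standard divisor 9996/6 ≈ 1666; standard quotas: Alpha 2.903, Beta 1.196, Gamma 1.901.
Rounding to the nearest integer gives Alpha 3, Beta 1, Gamma 2 — total 6, matching the house size, so no adjustment is needed.
Alpha receives 3.

3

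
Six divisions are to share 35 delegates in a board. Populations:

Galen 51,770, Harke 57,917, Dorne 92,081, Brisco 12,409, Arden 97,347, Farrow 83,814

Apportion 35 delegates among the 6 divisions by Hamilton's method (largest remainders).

Galen 5, Harke 5, Dorne 8, Brisco 1, Arden 9, Farrow 7

Total 395338; standard divisor 395338/35 ≈ 11295.371.
Standard quotas: Galen 4.5833, Harke 5.1275, Dorne 8.1521, Brisco 1.0986, Arden 8.6183, Farrow 7.4202.
Lower quotas: Galen 4, Harke 5, Dorne 8, Brisco 1, Arden 8, Farrow 7 (sum 33, leaving 2 seats).
Remainders in descending order: Arden 0.6183, Galen 0.5833, Farrow 0.4202, Dorne 0.1521, Harke 0.1275, Brisco 0.0986.
Largest remainders: Arden, Galen receive the extra seats.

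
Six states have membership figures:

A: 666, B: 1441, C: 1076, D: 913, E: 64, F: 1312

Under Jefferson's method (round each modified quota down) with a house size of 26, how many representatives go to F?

Standard divisor 5472/26 ≈ 210.462; standard quotas: A 3.164, B 6.847, C 5.113, D 4.338, E 0.304, F 6.234.
Rounding down gives 3, 6, 5, 4, 0, 6 = 24 seats, so the divisor must be adjusted.
With modified divisor 185: modified quotas A 3.600, B 7.789, C 5.816, D 4.935, E 0.346, F 7.092.
Rounding down: A 3, B 7, C 5, D 4, E 0, F 7 (total 26).
F receives 7.

7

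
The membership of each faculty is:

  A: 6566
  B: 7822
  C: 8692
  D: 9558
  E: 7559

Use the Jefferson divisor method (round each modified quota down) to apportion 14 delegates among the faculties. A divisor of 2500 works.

A: 2, B: 3, C: 3, D: 3, E: 3

With modified divisor 2500: modified quotas A 2.626, B 3.129, C 3.477, D 3.823, E 3.024.
Rounding down: A 2, B 3, C 3, D 3, E 3 (total 14).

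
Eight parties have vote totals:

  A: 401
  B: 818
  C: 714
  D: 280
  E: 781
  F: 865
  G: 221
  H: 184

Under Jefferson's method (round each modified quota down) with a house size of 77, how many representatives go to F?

Standard divisor 4264/77 ≈ 55.377; standard quotas: A 7.241, B 14.772, C 12.894, D 5.056, E 14.103, F 15.620, G 3.991, H 3.323.
Rounding down gives 7, 14, 12, 5, 14, 15, 3, 3 = 73 seats, so the divisor must be adjusted.
With modified divisor 53: modified quotas A 7.566, B 15.434, C 13.472, D 5.283, E 14.736, F 16.321, G 4.170, H 3.472.
Rounding down: A 7, B 15, C 13, D 5, E 14, F 16, G 4, H 3 (total 77).
F receives 16.

16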